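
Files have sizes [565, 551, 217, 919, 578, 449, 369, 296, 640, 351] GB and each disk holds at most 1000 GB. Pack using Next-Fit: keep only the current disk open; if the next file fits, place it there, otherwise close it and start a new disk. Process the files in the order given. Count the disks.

Put 565 GB in disk 1; 435 GB remain.
Put 551 GB in disk 2; 449 GB remain.
Put 217 GB in disk 2; 232 GB remain.
Put 919 GB in disk 3; 81 GB remain.
Put 578 GB in disk 4; 422 GB remain.
Put 449 GB in disk 5; 551 GB remain.
Put 369 GB in disk 5; 182 GB remain.
Put 296 GB in disk 6; 704 GB remain.
Put 640 GB in disk 6; 64 GB remain.
Put 351 GB in disk 7; 649 GB remain.

7 disks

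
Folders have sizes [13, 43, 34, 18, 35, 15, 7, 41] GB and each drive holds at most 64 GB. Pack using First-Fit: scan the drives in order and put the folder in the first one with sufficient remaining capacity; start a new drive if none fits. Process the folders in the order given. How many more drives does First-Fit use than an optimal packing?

First-Fit: [13,43,7] [34,18] [35,15] [41] → 4 drives.
Total size 206 GB; any packing needs at least ⌈206/64⌉ = 4 drives.
So 4 is already optimal.

0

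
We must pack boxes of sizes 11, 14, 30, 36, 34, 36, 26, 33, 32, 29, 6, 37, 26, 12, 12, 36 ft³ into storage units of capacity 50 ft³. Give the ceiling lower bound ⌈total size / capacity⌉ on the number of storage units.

Total size = 11 + 14 + 30 + 36 + 34 + 36 + 26 + 33 + 32 + 29 + 6 + 37 + 26 + 12 + 12 + 36 = 410 ft³.
⌈410 / 50⌉ = 9.

9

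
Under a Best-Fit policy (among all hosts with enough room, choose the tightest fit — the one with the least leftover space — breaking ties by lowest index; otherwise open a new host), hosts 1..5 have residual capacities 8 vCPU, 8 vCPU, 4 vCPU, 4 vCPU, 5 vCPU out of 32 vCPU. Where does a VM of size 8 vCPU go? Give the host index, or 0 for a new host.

Hosts with room: host 1 (8 vCPU), host 2 (8 vCPU).
Tightest fit is host 1 with 8 vCPU free.

1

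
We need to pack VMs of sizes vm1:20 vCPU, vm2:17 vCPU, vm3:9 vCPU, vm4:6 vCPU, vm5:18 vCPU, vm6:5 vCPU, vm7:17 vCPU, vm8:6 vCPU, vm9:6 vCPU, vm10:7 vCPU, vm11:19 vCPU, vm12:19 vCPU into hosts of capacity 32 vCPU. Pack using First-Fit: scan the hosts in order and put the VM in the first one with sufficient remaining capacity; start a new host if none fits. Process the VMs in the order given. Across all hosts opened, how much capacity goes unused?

43

Put vm1 (20 vCPU) in host 1; 12 vCPU remain.
Put vm2 (17 vCPU) in host 2; 15 vCPU remain.
Put vm3 (9 vCPU) in host 1; 3 vCPU remain.
Put vm4 (6 vCPU) in host 2; 9 vCPU remain.
Put vm5 (18 vCPU) in host 3; 14 vCPU remain.
Put vm6 (5 vCPU) in host 2; 4 vCPU remain.
Put vm7 (17 vCPU) in host 4; 15 vCPU remain.
Put vm8 (6 vCPU) in host 3; 8 vCPU remain.
Put vm9 (6 vCPU) in host 3; 2 vCPU remain.
Put vm10 (7 vCPU) in host 4; 8 vCPU remain.
Put vm11 (19 vCPU) in host 5; 13 vCPU remain.
Put vm12 (19 vCPU) in host 6; 13 vCPU remain.
6 hosts × 32 vCPU = 192 vCPU; used 149 vCPU; unused 43 vCPU.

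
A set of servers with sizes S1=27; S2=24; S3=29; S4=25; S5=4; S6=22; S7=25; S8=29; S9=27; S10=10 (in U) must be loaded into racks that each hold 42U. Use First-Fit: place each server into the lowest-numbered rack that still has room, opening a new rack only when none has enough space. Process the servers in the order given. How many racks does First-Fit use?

8 racks

rack 1: place S1 (27U), 15U left
rack 2: place S2 (24U), 18U left
rack 3: place S3 (29U), 13U left
rack 4: place S4 (25U), 17U left
rack 1: place S5 (4U), 11U left
rack 5: place S6 (22U), 20U left
rack 6: place S7 (25U), 17U left
rack 7: place S8 (29U), 13U left
rack 8: place S9 (27U), 15U left
rack 1: place S10 (10U), 1U left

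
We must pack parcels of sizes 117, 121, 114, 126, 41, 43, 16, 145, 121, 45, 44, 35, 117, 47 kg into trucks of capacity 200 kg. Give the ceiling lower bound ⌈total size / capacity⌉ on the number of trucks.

6 trucks

Total size = 117 + 121 + 114 + 126 + 41 + 43 + 16 + 145 + 121 + 45 + 44 + 35 + 117 + 47 = 1132 kg.
⌈1132 / 200⌉ = 6.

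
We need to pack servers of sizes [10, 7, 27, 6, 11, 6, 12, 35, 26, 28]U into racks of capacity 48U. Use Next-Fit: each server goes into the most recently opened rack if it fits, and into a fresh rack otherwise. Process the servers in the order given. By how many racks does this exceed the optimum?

1

Next-Fit: [10,7,27] [6,11,6,12] [35] [26] [28] → 5 racks.
Total size 168U; any packing needs at least ⌈168/48⌉ = 4 racks.
An optimal packing achieves that bound: [35,12] [28,11,7] [27,10,6] [26,6] → 4 racks.
Excess: 5 − 4 = 1.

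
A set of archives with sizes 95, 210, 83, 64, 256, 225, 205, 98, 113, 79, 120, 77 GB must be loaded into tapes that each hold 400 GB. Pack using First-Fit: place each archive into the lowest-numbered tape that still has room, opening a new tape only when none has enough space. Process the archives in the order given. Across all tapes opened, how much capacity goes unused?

95 GB → tape 1 (remaining 305 GB)
210 GB → tape 1 (remaining 95 GB)
83 GB → tape 1 (remaining 12 GB)
64 GB → tape 2 (remaining 336 GB)
256 GB → tape 2 (remaining 80 GB)
225 GB → tape 3 (remaining 175 GB)
205 GB → tape 4 (remaining 195 GB)
98 GB → tape 3 (remaining 77 GB)
113 GB → tape 4 (remaining 82 GB)
79 GB → tape 2 (remaining 1 GB)
120 GB → tape 5 (remaining 280 GB)
77 GB → tape 3 (remaining 0 GB)
5 tapes × 400 GB = 2000 GB; used 1625 GB; unused 375 GB.

375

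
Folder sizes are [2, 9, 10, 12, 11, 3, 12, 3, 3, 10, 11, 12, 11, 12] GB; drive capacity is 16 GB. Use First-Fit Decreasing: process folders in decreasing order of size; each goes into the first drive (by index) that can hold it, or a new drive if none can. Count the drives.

10

Sorted descending: 12, 12, 12, 12, 11, 11, 11, 10, 10, 9, 3, 3, 3, 2.
Put 12 GB in drive 1; 4 GB remain.
Put 12 GB in drive 2; 4 GB remain.
Put 12 GB in drive 3; 4 GB remain.
Put 12 GB in drive 4; 4 GB remain.
Put 11 GB in drive 5; 5 GB remain.
Put 11 GB in drive 6; 5 GB remain.
Put 11 GB in drive 7; 5 GB remain.
Put 10 GB in drive 8; 6 GB remain.
Put 10 GB in drive 9; 6 GB remain.
Put 9 GB in drive 10; 7 GB remain.
Put 3 GB in drive 1; 1 GB remain.
Put 3 GB in drive 2; 1 GB remain.
Put 3 GB in drive 3; 1 GB remain.
Put 2 GB in drive 4; 2 GB remain.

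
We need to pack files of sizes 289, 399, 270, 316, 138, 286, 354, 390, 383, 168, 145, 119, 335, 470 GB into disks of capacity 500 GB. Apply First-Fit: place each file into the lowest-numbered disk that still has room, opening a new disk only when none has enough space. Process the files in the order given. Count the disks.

10

289 GB → disk 1 (remaining 211 GB)
399 GB → disk 2 (remaining 101 GB)
270 GB → disk 3 (remaining 230 GB)
316 GB → disk 4 (remaining 184 GB)
138 GB → disk 1 (remaining 73 GB)
286 GB → disk 5 (remaining 214 GB)
354 GB → disk 6 (remaining 146 GB)
390 GB → disk 7 (remaining 110 GB)
383 GB → disk 8 (remaining 117 GB)
168 GB → disk 3 (remaining 62 GB)
145 GB → disk 4 (remaining 39 GB)
119 GB → disk 5 (remaining 95 GB)
335 GB → disk 9 (remaining 165 GB)
470 GB → disk 10 (remaining 30 GB)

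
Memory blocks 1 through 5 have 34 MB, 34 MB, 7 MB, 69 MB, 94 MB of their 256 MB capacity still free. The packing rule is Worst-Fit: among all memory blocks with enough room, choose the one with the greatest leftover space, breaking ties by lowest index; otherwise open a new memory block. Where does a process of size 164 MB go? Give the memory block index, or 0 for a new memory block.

0

No memory block has ≥ 164 MB free, so a new memory block is opened.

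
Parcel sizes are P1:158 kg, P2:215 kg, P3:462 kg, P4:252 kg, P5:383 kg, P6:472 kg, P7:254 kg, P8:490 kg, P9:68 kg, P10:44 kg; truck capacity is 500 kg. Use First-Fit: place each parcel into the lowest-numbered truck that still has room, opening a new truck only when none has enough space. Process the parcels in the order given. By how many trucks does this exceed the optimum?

First-Fit: [158,215,68,44] [462] [252] [383] [472] [254] [490] → 7 trucks.
Total size 2798 kg; any packing needs at least ⌈2798/500⌉ = 6 trucks.
An optimal packing achieves that bound: [490] [472] [462] [383,68,44] [254,215] [252,158] → 6 trucks.
Excess: 7 − 6 = 1.

1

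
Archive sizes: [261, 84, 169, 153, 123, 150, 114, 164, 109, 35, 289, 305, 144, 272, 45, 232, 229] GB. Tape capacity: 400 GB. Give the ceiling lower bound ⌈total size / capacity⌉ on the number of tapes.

Total size = 261 + 84 + 169 + 153 + 123 + 150 + 114 + 164 + 109 + 35 + 289 + 305 + 144 + 272 + 45 + 232 + 229 = 2878 GB.
⌈2878 / 400⌉ = 8.

8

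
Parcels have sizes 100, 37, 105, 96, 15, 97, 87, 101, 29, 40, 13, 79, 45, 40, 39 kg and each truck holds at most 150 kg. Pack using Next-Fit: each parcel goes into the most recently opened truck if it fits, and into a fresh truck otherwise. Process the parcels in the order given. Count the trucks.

8 trucks

truck 1: place 100 kg, 50 kg left
truck 1: place 37 kg, 13 kg left
truck 2: place 105 kg, 45 kg left
truck 3: place 96 kg, 54 kg left
truck 3: place 15 kg, 39 kg left
truck 4: place 97 kg, 53 kg left
truck 5: place 87 kg, 63 kg left
truck 6: place 101 kg, 49 kg left
truck 6: place 29 kg, 20 kg left
truck 7: place 40 kg, 110 kg left
truck 7: place 13 kg, 97 kg left
truck 7: place 79 kg, 18 kg left
truck 8: place 45 kg, 105 kg left
truck 8: place 40 kg, 65 kg left
truck 8: place 39 kg, 26 kg left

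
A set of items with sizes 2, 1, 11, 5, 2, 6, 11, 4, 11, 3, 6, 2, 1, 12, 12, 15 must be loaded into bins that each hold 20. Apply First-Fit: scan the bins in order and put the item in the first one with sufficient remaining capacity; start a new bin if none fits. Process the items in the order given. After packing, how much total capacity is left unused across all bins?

2 → bin 1 (remaining 18)
1 → bin 1 (remaining 17)
11 → bin 1 (remaining 6)
5 → bin 1 (remaining 1)
2 → bin 2 (remaining 18)
6 → bin 2 (remaining 12)
11 → bin 2 (remaining 1)
4 → bin 3 (remaining 16)
11 → bin 3 (remaining 5)
3 → bin 3 (remaining 2)
6 → bin 4 (remaining 14)
2 → bin 3 (remaining 0)
1 → bin 1 (remaining 0)
12 → bin 4 (remaining 2)
12 → bin 5 (remaining 8)
15 → bin 6 (remaining 5)
6 bins × 20 = 120; used 104; unused 16.

16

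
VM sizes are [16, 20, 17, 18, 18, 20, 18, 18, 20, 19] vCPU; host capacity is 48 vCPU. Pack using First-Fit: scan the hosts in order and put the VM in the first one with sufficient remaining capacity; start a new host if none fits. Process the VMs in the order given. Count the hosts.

5

16 vCPU → host 1 (remaining 32 vCPU)
20 vCPU → host 1 (remaining 12 vCPU)
17 vCPU → host 2 (remaining 31 vCPU)
18 vCPU → host 2 (remaining 13 vCPU)
18 vCPU → host 3 (remaining 30 vCPU)
20 vCPU → host 3 (remaining 10 vCPU)
18 vCPU → host 4 (remaining 30 vCPU)
18 vCPU → host 4 (remaining 12 vCPU)
20 vCPU → host 5 (remaining 28 vCPU)
19 vCPU → host 5 (remaining 9 vCPU)
Final hosts: [16,20] [17,18] [18,20] [18,18] [20,19].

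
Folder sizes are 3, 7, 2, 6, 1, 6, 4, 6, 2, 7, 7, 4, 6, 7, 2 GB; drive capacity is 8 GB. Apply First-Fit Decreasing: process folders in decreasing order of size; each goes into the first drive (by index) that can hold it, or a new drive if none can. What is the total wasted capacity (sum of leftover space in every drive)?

10

Sorted descending: 7, 7, 7, 7, 6, 6, 6, 6, 4, 4, 3, 2, 2, 2, 1.
drive 1: place 7 GB, 1 GB left
drive 2: place 7 GB, 1 GB left
drive 3: place 7 GB, 1 GB left
drive 4: place 7 GB, 1 GB left
drive 5: place 6 GB, 2 GB left
drive 6: place 6 GB, 2 GB left
drive 7: place 6 GB, 2 GB left
drive 8: place 6 GB, 2 GB left
drive 9: place 4 GB, 4 GB left
drive 9: place 4 GB, 0 GB left
drive 10: place 3 GB, 5 GB left
drive 5: place 2 GB, 0 GB left
drive 6: place 2 GB, 0 GB left
drive 7: place 2 GB, 0 GB left
drive 1: place 1 GB, 0 GB left
10 drives × 8 GB = 80 GB; used 70 GB; unused 10 GB.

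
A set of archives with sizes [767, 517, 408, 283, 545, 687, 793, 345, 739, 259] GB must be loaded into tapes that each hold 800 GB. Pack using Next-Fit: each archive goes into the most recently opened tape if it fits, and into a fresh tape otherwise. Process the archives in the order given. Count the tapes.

9

Put 767 GB in tape 1; 33 GB remain.
Put 517 GB in tape 2; 283 GB remain.
Put 408 GB in tape 3; 392 GB remain.
Put 283 GB in tape 3; 109 GB remain.
Put 545 GB in tape 4; 255 GB remain.
Put 687 GB in tape 5; 113 GB remain.
Put 793 GB in tape 6; 7 GB remain.
Put 345 GB in tape 7; 455 GB remain.
Put 739 GB in tape 8; 61 GB remain.
Put 259 GB in tape 9; 541 GB remain.
Final tapes: [767] [517] [408,283] [545] [687] [793] [345] [739] [259].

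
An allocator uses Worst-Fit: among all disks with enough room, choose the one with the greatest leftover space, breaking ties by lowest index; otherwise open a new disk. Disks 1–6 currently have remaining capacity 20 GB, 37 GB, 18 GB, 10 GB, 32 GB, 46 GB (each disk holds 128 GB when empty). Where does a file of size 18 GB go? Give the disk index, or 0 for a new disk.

6

Disks with room: disk 1 (20 GB), disk 2 (37 GB), disk 3 (18 GB), disk 5 (32 GB), disk 6 (46 GB).
Most room is disk 6 with 46 GB free.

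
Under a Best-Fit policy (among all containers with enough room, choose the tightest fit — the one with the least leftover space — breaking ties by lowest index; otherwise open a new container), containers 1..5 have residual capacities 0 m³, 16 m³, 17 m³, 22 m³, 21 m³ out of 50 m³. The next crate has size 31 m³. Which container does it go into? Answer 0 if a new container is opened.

No container has ≥ 31 m³ free, so a new container is opened.

0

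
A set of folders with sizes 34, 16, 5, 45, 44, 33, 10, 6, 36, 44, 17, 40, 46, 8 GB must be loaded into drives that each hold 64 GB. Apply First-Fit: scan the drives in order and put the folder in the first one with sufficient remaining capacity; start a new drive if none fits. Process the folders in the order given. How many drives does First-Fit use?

8

Put 34 GB in drive 1; 30 GB remain.
Put 16 GB in drive 1; 14 GB remain.
Put 5 GB in drive 1; 9 GB remain.
Put 45 GB in drive 2; 19 GB remain.
Put 44 GB in drive 3; 20 GB remain.
Put 33 GB in drive 4; 31 GB remain.
Put 10 GB in drive 2; 9 GB remain.
Put 6 GB in drive 1; 3 GB remain.
Put 36 GB in drive 5; 28 GB remain.
Put 44 GB in drive 6; 20 GB remain.
Put 17 GB in drive 3; 3 GB remain.
Put 40 GB in drive 7; 24 GB remain.
Put 46 GB in drive 8; 18 GB remain.
Put 8 GB in drive 2; 1 GB remain.
Final drives: [34,16,5,6] [45,10,8] [44,17] [33] [36] [44] [40] [46].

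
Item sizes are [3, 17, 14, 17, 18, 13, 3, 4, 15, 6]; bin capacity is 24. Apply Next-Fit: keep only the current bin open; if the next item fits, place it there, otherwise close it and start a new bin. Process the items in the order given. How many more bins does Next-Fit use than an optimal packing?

Next-Fit: [3,17] [14] [17] [18] [13,3,4] [15,6] → 6 bins.
6 items exceed 12 (half the capacity), and no two of those can share a bin, so at least 6 bins are needed.
So 6 is already optimal.

0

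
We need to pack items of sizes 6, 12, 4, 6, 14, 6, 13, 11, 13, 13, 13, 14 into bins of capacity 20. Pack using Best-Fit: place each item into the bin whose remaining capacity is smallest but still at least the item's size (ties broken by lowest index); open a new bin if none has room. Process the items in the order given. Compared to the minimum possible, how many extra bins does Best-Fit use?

1

Best-Fit: [6,12] [4,6] [14,6] [13] [11] [13] [13] [13] [14] → 9 bins.
8 items exceed 10 (half the capacity), and no two of those can share a bin, so at least 8 bins are needed.
An optimal packing achieves that bound: [14,6] [14,6] [13,6] [13,4] [13] [13] [12] [11] → 8 bins.
Excess: 9 − 8 = 1.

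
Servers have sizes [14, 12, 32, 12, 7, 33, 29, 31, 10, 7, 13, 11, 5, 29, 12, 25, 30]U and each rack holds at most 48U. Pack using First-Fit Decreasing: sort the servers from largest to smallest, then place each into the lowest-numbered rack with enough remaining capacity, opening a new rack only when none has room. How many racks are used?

Sorted descending: 33, 32, 31, 30, 29, 29, 25, 14, 13, 12, 12, 12, 11, 10, 7, 7, 5.
Put 33U in rack 1; 15U remain.
Put 32U in rack 2; 16U remain.
Put 31U in rack 3; 17U remain.
Put 30U in rack 4; 18U remain.
Put 29U in rack 5; 19U remain.
Put 29U in rack 6; 19U remain.
Put 25U in rack 7; 23U remain.
Put 14U in rack 1; 1U remain.
Put 13U in rack 2; 3U remain.
Put 12U in rack 3; 5U remain.
Put 12U in rack 4; 6U remain.
Put 12U in rack 5; 7U remain.
Put 11U in rack 6; 8U remain.
Put 10U in rack 7; 13U remain.
Put 7U in rack 5; 0U remain.
Put 7U in rack 6; 1U remain.
Put 5U in rack 3; 0U remain.

7 racks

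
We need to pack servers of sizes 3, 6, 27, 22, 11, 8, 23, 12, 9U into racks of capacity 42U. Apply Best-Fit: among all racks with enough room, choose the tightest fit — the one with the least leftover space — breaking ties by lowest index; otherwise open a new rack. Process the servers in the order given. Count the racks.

4 racks

rack 1: place 3U, 39U left
rack 1: place 6U, 33U left
rack 1: place 27U, 6U left
rack 2: place 22U, 20U left
rack 2: place 11U, 9U left
rack 2: place 8U, 1U left
rack 3: place 23U, 19U left
rack 3: place 12U, 7U left
rack 4: place 9U, 33U left
Final racks: [3,6,27] [22,11,8] [23,12] [9].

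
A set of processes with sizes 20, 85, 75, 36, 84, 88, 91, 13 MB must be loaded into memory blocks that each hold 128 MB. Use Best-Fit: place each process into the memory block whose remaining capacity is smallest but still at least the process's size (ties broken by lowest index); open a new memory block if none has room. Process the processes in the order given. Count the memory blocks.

Put 20 MB in memory block 1; 108 MB remain.
Put 85 MB in memory block 1; 23 MB remain.
Put 75 MB in memory block 2; 53 MB remain.
Put 36 MB in memory block 2; 17 MB remain.
Put 84 MB in memory block 3; 44 MB remain.
Put 88 MB in memory block 4; 40 MB remain.
Put 91 MB in memory block 5; 37 MB remain.
Put 13 MB in memory block 2; 4 MB remain.

5 memory blocks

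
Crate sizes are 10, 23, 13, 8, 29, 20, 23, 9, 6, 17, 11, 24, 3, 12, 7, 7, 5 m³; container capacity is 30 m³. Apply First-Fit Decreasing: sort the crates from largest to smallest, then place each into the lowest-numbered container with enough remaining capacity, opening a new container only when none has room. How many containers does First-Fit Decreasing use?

Sorted descending: 29, 24, 23, 23, 20, 17, 13, 12, 11, 10, 9, 8, 7, 7, 6, 5, 3.
29 m³ → container 1 (remaining 1 m³)
24 m³ → container 2 (remaining 6 m³)
23 m³ → container 3 (remaining 7 m³)
23 m³ → container 4 (remaining 7 m³)
20 m³ → container 5 (remaining 10 m³)
17 m³ → container 6 (remaining 13 m³)
13 m³ → container 6 (remaining 0 m³)
12 m³ → container 7 (remaining 18 m³)
11 m³ → container 7 (remaining 7 m³)
10 m³ → container 5 (remaining 0 m³)
9 m³ → container 8 (remaining 21 m³)
8 m³ → container 8 (remaining 13 m³)
7 m³ → container 3 (remaining 0 m³)
7 m³ → container 4 (remaining 0 m³)
6 m³ → container 2 (remaining 0 m³)
5 m³ → container 7 (remaining 2 m³)
3 m³ → container 8 (remaining 10 m³)
Final containers: [29] [24,6] [23,7] [23,7] [20,10] [17,13] [12,11,5] [9,8,3].

8 containers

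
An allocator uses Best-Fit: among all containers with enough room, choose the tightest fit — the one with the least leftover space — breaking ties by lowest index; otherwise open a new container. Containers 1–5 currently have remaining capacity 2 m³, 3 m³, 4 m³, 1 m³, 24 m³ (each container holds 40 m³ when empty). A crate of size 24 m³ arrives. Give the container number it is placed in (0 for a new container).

5

Containers with room: container 5 (24 m³).
Tightest fit is container 5 with 24 m³ free.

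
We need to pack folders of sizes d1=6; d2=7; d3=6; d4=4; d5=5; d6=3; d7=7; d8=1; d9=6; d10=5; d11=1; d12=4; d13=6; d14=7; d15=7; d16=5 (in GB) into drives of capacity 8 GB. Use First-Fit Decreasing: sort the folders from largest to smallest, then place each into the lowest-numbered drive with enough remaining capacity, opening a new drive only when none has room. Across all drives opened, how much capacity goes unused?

Sorted descending: 7, 7, 7, 7, 6, 6, 6, 6, 5, 5, 5, 4, 4, 3, 1, 1.
7 GB → drive 1 (remaining 1 GB)
7 GB → drive 2 (remaining 1 GB)
7 GB → drive 3 (remaining 1 GB)
7 GB → drive 4 (remaining 1 GB)
6 GB → drive 5 (remaining 2 GB)
6 GB → drive 6 (remaining 2 GB)
6 GB → drive 7 (remaining 2 GB)
6 GB → drive 8 (remaining 2 GB)
5 GB → drive 9 (remaining 3 GB)
5 GB → drive 10 (remaining 3 GB)
5 GB → drive 11 (remaining 3 GB)
4 GB → drive 12 (remaining 4 GB)
4 GB → drive 12 (remaining 0 GB)
3 GB → drive 9 (remaining 0 GB)
1 GB → drive 1 (remaining 0 GB)
1 GB → drive 2 (remaining 0 GB)
12 drives × 8 GB = 96 GB; used 80 GB; unused 16 GB.

16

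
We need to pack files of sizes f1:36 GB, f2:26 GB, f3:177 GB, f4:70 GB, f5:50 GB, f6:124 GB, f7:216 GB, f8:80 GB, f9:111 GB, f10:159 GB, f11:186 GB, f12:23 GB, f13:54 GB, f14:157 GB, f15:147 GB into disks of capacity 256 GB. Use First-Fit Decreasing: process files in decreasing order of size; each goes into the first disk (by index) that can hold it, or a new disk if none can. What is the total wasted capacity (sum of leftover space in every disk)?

176

Sorted descending: 216, 186, 177, 159, 157, 147, 124, 111, 80, 70, 54, 50, 36, 26, 23.
disk 1: place 216 GB, 40 GB left
disk 2: place 186 GB, 70 GB left
disk 3: place 177 GB, 79 GB left
disk 4: place 159 GB, 97 GB left
disk 5: place 157 GB, 99 GB left
disk 6: place 147 GB, 109 GB left
disk 7: place 124 GB, 132 GB left
disk 7: place 111 GB, 21 GB left
disk 4: place 80 GB, 17 GB left
disk 2: place 70 GB, 0 GB left
disk 3: place 54 GB, 25 GB left
disk 5: place 50 GB, 49 GB left
disk 1: place 36 GB, 4 GB left
disk 5: place 26 GB, 23 GB left
disk 3: place 23 GB, 2 GB left
7 disks × 256 GB = 1792 GB; used 1616 GB; unused 176 GB.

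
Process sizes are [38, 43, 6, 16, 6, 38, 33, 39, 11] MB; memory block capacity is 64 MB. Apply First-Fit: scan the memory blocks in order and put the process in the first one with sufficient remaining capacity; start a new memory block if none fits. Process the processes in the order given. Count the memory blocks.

5 memory blocks

memory block 1: place 38 MB, 26 MB left
memory block 2: place 43 MB, 21 MB left
memory block 1: place 6 MB, 20 MB left
memory block 1: place 16 MB, 4 MB left
memory block 2: place 6 MB, 15 MB left
memory block 3: place 38 MB, 26 MB left
memory block 4: place 33 MB, 31 MB left
memory block 5: place 39 MB, 25 MB left
memory block 2: place 11 MB, 4 MB left
Final memory blocks: [38,6,16] [43,6,11] [38] [33] [39].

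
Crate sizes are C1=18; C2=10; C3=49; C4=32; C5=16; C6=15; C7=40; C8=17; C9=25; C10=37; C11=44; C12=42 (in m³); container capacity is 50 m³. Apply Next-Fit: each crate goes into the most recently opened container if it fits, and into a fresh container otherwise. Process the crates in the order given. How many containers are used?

9

container 1: place C1 (18 m³), 32 m³ left
container 1: place C2 (10 m³), 22 m³ left
container 2: place C3 (49 m³), 1 m³ left
container 3: place C4 (32 m³), 18 m³ left
container 3: place C5 (16 m³), 2 m³ left
container 4: place C6 (15 m³), 35 m³ left
container 5: place C7 (40 m³), 10 m³ left
container 6: place C8 (17 m³), 33 m³ left
container 6: place C9 (25 m³), 8 m³ left
container 7: place C10 (37 m³), 13 m³ left
container 8: place C11 (44 m³), 6 m³ left
container 9: place C12 (42 m³), 8 m³ left
Final containers: [18,10] [49] [32,16] [15] [40] [17,25] [37] [44] [42].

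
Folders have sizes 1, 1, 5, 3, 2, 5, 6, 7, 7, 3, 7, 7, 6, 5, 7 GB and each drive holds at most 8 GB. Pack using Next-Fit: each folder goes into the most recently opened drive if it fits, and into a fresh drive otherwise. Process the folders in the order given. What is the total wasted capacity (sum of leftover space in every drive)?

24

drive 1: place 1 GB, 7 GB left
drive 1: place 1 GB, 6 GB left
drive 1: place 5 GB, 1 GB left
drive 2: place 3 GB, 5 GB left
drive 2: place 2 GB, 3 GB left
drive 3: place 5 GB, 3 GB left
drive 4: place 6 GB, 2 GB left
drive 5: place 7 GB, 1 GB left
drive 6: place 7 GB, 1 GB left
drive 7: place 3 GB, 5 GB left
drive 8: place 7 GB, 1 GB left
drive 9: place 7 GB, 1 GB left
drive 10: place 6 GB, 2 GB left
drive 11: place 5 GB, 3 GB left
drive 12: place 7 GB, 1 GB left
12 drives × 8 GB = 96 GB; used 72 GB; unused 24 GB.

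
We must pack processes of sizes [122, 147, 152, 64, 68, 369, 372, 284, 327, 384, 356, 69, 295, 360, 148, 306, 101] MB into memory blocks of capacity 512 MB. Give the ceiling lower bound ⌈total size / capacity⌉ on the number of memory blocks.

Total size = 122 + 147 + 152 + 64 + 68 + 369 + 372 + 284 + 327 + 384 + 356 + 69 + 295 + 360 + 148 + 306 + 101 = 3924 MB.
⌈3924 / 512⌉ = 8.

8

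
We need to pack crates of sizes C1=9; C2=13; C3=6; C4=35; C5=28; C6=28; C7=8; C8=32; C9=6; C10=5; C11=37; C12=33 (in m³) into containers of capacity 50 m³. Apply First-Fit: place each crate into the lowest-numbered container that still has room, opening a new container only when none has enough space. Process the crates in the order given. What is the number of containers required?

7 containers

C1 (9 m³) → container 1 (remaining 41 m³)
C2 (13 m³) → container 1 (remaining 28 m³)
C3 (6 m³) → container 1 (remaining 22 m³)
C4 (35 m³) → container 2 (remaining 15 m³)
C5 (28 m³) → container 3 (remaining 22 m³)
C6 (28 m³) → container 4 (remaining 22 m³)
C7 (8 m³) → container 1 (remaining 14 m³)
C8 (32 m³) → container 5 (remaining 18 m³)
C9 (6 m³) → container 1 (remaining 8 m³)
C10 (5 m³) → container 1 (remaining 3 m³)
C11 (37 m³) → container 6 (remaining 13 m³)
C12 (33 m³) → container 7 (remaining 17 m³)
Final containers: [9,13,6,8,6,5] [35] [28] [28] [32] [37] [33].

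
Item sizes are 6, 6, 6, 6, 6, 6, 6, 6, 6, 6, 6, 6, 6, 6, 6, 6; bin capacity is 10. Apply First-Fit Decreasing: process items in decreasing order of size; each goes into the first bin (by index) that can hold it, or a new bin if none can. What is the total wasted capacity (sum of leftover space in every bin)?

64

Sorted descending: 6, 6, 6, 6, 6, 6, 6, 6, 6, 6, 6, 6, 6, 6, 6, 6.
Put 6 in bin 1; 4 remain.
Put 6 in bin 2; 4 remain.
Put 6 in bin 3; 4 remain.
Put 6 in bin 4; 4 remain.
Put 6 in bin 5; 4 remain.
Put 6 in bin 6; 4 remain.
Put 6 in bin 7; 4 remain.
Put 6 in bin 8; 4 remain.
Put 6 in bin 9; 4 remain.
Put 6 in bin 10; 4 remain.
Put 6 in bin 11; 4 remain.
Put 6 in bin 12; 4 remain.
Put 6 in bin 13; 4 remain.
Put 6 in bin 14; 4 remain.
Put 6 in bin 15; 4 remain.
Put 6 in bin 16; 4 remain.
16 bins × 10 = 160; used 96; unused 64.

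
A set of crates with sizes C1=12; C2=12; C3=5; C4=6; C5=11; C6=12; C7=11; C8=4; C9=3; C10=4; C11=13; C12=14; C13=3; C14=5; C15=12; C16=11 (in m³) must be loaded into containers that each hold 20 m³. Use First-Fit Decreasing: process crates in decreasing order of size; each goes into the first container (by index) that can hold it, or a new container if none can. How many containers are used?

Sorted descending: 14, 13, 12, 12, 12, 12, 11, 11, 11, 6, 5, 5, 4, 4, 3, 3.
14 m³ → container 1 (remaining 6 m³)
13 m³ → container 2 (remaining 7 m³)
12 m³ → container 3 (remaining 8 m³)
12 m³ → container 4 (remaining 8 m³)
12 m³ → container 5 (remaining 8 m³)
12 m³ → container 6 (remaining 8 m³)
11 m³ → container 7 (remaining 9 m³)
11 m³ → container 8 (remaining 9 m³)
11 m³ → container 9 (remaining 9 m³)
6 m³ → container 1 (remaining 0 m³)
5 m³ → container 2 (remaining 2 m³)
5 m³ → container 3 (remaining 3 m³)
4 m³ → container 4 (remaining 4 m³)
4 m³ → container 4 (remaining 0 m³)
3 m³ → container 3 (remaining 0 m³)
3 m³ → container 5 (remaining 5 m³)

9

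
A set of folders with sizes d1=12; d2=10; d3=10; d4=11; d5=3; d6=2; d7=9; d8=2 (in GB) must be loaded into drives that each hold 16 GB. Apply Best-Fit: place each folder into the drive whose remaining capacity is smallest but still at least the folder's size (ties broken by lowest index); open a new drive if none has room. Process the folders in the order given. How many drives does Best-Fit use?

5 drives

drive 1: place d1 (12 GB), 4 GB left
drive 2: place d2 (10 GB), 6 GB left
drive 3: place d3 (10 GB), 6 GB left
drive 4: place d4 (11 GB), 5 GB left
drive 1: place d5 (3 GB), 1 GB left
drive 4: place d6 (2 GB), 3 GB left
drive 5: place d7 (9 GB), 7 GB left
drive 4: place d8 (2 GB), 1 GB left
Final drives: [12,3] [10] [10] [11,2,2] [9].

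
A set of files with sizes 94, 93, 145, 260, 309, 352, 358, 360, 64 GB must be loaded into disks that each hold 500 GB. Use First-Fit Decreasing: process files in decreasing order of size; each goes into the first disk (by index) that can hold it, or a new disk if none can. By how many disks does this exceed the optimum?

First-Fit Decreasing: [360,94] [358,93] [352,145] [309,64] [260] → 5 disks.
Total size 2035 GB; any packing needs at least ⌈2035/500⌉ = 5 disks.
So 5 is already optimal.

0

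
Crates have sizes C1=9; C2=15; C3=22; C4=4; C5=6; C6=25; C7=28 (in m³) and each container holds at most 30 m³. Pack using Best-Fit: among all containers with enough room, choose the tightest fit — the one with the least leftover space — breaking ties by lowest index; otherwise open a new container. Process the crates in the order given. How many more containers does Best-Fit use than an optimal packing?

Best-Fit: [9,15,4] [22,6] [25] [28] → 4 containers.
Total size 109 m³; any packing needs at least ⌈109/30⌉ = 4 containers.
So 4 is already optimal.

0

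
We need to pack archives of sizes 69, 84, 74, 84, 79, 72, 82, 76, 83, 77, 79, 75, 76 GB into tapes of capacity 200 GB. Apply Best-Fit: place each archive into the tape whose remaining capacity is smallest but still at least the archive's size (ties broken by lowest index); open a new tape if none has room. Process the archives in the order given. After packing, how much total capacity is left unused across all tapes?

390

69 GB → tape 1 (remaining 131 GB)
84 GB → tape 1 (remaining 47 GB)
74 GB → tape 2 (remaining 126 GB)
84 GB → tape 2 (remaining 42 GB)
79 GB → tape 3 (remaining 121 GB)
72 GB → tape 3 (remaining 49 GB)
82 GB → tape 4 (remaining 118 GB)
76 GB → tape 4 (remaining 42 GB)
83 GB → tape 5 (remaining 117 GB)
77 GB → tape 5 (remaining 40 GB)
79 GB → tape 6 (remaining 121 GB)
75 GB → tape 6 (remaining 46 GB)
76 GB → tape 7 (remaining 124 GB)
7 tapes × 200 GB = 1400 GB; used 1010 GB; unused 390 GB.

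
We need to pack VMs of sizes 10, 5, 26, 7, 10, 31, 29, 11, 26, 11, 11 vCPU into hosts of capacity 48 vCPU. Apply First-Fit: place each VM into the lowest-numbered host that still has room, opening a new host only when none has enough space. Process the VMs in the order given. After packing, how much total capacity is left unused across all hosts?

10 vCPU → host 1 (remaining 38 vCPU)
5 vCPU → host 1 (remaining 33 vCPU)
26 vCPU → host 1 (remaining 7 vCPU)
7 vCPU → host 1 (remaining 0 vCPU)
10 vCPU → host 2 (remaining 38 vCPU)
31 vCPU → host 2 (remaining 7 vCPU)
29 vCPU → host 3 (remaining 19 vCPU)
11 vCPU → host 3 (remaining 8 vCPU)
26 vCPU → host 4 (remaining 22 vCPU)
11 vCPU → host 4 (remaining 11 vCPU)
11 vCPU → host 4 (remaining 0 vCPU)
4 hosts × 48 vCPU = 192 vCPU; used 177 vCPU; unused 15 vCPU.

15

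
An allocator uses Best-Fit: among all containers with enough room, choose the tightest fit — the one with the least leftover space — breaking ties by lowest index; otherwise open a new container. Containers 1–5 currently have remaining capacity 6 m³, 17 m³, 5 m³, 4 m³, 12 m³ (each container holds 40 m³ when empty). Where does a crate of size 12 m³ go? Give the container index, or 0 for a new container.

5

Containers with room: container 2 (17 m³), container 5 (12 m³).
Tightest fit is container 5 with 12 m³ free.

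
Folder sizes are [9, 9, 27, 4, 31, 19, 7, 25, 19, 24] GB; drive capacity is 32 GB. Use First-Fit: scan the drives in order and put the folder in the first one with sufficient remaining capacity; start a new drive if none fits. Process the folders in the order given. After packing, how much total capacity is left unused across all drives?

Put 9 GB in drive 1; 23 GB remain.
Put 9 GB in drive 1; 14 GB remain.
Put 27 GB in drive 2; 5 GB remain.
Put 4 GB in drive 1; 10 GB remain.
Put 31 GB in drive 3; 1 GB remain.
Put 19 GB in drive 4; 13 GB remain.
Put 7 GB in drive 1; 3 GB remain.
Put 25 GB in drive 5; 7 GB remain.
Put 19 GB in drive 6; 13 GB remain.
Put 24 GB in drive 7; 8 GB remain.
7 drives × 32 GB = 224 GB; used 174 GB; unused 50 GB.

50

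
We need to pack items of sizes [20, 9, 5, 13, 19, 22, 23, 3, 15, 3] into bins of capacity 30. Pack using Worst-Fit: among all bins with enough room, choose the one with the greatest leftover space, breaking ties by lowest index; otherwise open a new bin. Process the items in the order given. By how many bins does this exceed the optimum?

1

Worst-Fit: [20,9] [5,13,3] [19] [22] [23] [15,3] → 6 bins.
Total size 132; any packing needs at least ⌈132/30⌉ = 5 bins.
An optimal packing achieves that bound: [23,5] [22,3,3] [20,9] [19] [15,13] → 5 bins.
Excess: 6 − 5 = 1.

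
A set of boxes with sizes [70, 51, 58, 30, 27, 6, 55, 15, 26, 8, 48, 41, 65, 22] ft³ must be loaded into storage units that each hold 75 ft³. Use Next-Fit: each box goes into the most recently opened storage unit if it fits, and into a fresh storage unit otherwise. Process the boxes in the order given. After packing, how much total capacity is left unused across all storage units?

228

storage unit 1: place 70 ft³, 5 ft³ left
storage unit 2: place 51 ft³, 24 ft³ left
storage unit 3: place 58 ft³, 17 ft³ left
storage unit 4: place 30 ft³, 45 ft³ left
storage unit 4: place 27 ft³, 18 ft³ left
storage unit 4: place 6 ft³, 12 ft³ left
storage unit 5: place 55 ft³, 20 ft³ left
storage unit 5: place 15 ft³, 5 ft³ left
storage unit 6: place 26 ft³, 49 ft³ left
storage unit 6: place 8 ft³, 41 ft³ left
storage unit 7: place 48 ft³, 27 ft³ left
storage unit 8: place 41 ft³, 34 ft³ left
storage unit 9: place 65 ft³, 10 ft³ left
storage unit 10: place 22 ft³, 53 ft³ left
10 storage units × 75 ft³ = 750 ft³; used 522 ft³; unused 228 ft³.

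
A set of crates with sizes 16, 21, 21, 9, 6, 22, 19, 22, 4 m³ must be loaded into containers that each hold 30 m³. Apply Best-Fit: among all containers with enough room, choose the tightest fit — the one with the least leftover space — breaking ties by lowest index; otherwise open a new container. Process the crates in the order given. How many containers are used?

Put 16 m³ in container 1; 14 m³ remain.
Put 21 m³ in container 2; 9 m³ remain.
Put 21 m³ in container 3; 9 m³ remain.
Put 9 m³ in container 2; 0 m³ remain.
Put 6 m³ in container 3; 3 m³ remain.
Put 22 m³ in container 4; 8 m³ remain.
Put 19 m³ in container 5; 11 m³ remain.
Put 22 m³ in container 6; 8 m³ remain.
Put 4 m³ in container 4; 4 m³ remain.
Final containers: [16] [21,9] [21,6] [22,4] [19] [22].

6 containers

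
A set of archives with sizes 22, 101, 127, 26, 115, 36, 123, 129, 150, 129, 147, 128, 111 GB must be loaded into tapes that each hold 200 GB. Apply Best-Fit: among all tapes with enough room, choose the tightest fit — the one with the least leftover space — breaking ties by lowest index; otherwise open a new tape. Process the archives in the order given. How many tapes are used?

Put 22 GB in tape 1; 178 GB remain.
Put 101 GB in tape 1; 77 GB remain.
Put 127 GB in tape 2; 73 GB remain.
Put 26 GB in tape 2; 47 GB remain.
Put 115 GB in tape 3; 85 GB remain.
Put 36 GB in tape 2; 11 GB remain.
Put 123 GB in tape 4; 77 GB remain.
Put 129 GB in tape 5; 71 GB remain.
Put 150 GB in tape 6; 50 GB remain.
Put 129 GB in tape 7; 71 GB remain.
Put 147 GB in tape 8; 53 GB remain.
Put 128 GB in tape 9; 72 GB remain.
Put 111 GB in tape 10; 89 GB remain.
Final tapes: [22,101] [127,26,36] [115] [123] [129] [150] [129] [147] [128] [111].

10 tapes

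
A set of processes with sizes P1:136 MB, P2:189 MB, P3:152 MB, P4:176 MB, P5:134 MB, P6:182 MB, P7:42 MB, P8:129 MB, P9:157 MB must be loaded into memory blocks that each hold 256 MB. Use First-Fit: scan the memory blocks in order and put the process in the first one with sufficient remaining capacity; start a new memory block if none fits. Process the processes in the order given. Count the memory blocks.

8

memory block 1: place P1 (136 MB), 120 MB left
memory block 2: place P2 (189 MB), 67 MB left
memory block 3: place P3 (152 MB), 104 MB left
memory block 4: place P4 (176 MB), 80 MB left
memory block 5: place P5 (134 MB), 122 MB left
memory block 6: place P6 (182 MB), 74 MB left
memory block 1: place P7 (42 MB), 78 MB left
memory block 7: place P8 (129 MB), 127 MB left
memory block 8: place P9 (157 MB), 99 MB left
Final memory blocks: [136,42] [189] [152] [176] [134] [182] [129] [157].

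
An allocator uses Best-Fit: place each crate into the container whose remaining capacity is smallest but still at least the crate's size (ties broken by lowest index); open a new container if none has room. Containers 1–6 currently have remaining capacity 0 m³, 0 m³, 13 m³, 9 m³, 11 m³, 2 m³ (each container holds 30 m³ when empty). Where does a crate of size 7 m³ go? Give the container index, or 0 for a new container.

Containers with room: container 3 (13 m³), container 4 (9 m³), container 5 (11 m³).
Tightest fit is container 4 with 9 m³ free.

4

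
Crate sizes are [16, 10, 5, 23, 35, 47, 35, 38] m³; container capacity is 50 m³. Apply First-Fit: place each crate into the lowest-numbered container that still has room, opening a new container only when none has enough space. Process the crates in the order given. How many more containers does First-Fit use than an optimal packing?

1

First-Fit: [16,10,5] [23] [35] [47] [35] [38] → 6 containers.
Total size 209 m³; any packing needs at least ⌈209/50⌉ = 5 containers.
An optimal packing achieves that bound: [47] [38,10] [35,5] [35] [23,16] → 5 containers.
Excess: 6 − 5 = 1.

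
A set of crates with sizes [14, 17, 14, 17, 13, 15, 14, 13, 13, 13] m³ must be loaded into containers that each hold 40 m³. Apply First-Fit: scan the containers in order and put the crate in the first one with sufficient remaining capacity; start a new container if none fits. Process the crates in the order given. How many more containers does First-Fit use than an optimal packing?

1

First-Fit: [14,17] [14,17] [13,15] [14,13,13] [13] → 5 containers.
Total size 143 m³; any packing needs at least ⌈143/40⌉ = 4 containers.
An optimal packing achieves that bound: [17,17] [15,14] [14,13,13] [14,13,13] → 4 containers.
Excess: 5 − 4 = 1.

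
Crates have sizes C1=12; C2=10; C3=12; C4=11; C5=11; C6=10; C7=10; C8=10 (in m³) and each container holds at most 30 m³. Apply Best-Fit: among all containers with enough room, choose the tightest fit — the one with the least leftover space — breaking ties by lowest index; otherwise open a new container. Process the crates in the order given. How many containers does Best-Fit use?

4

Put C1 (12 m³) in container 1; 18 m³ remain.
Put C2 (10 m³) in container 1; 8 m³ remain.
Put C3 (12 m³) in container 2; 18 m³ remain.
Put C4 (11 m³) in container 2; 7 m³ remain.
Put C5 (11 m³) in container 3; 19 m³ remain.
Put C6 (10 m³) in container 3; 9 m³ remain.
Put C7 (10 m³) in container 4; 20 m³ remain.
Put C8 (10 m³) in container 4; 10 m³ remain.
Final containers: [12,10] [12,11] [11,10] [10,10].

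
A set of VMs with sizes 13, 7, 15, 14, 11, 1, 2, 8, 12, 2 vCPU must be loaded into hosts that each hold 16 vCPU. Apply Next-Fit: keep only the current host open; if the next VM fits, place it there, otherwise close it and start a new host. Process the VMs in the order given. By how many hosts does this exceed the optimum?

Next-Fit: [13] [7] [15] [14] [11,1,2] [8] [12,2] → 7 hosts.
Total size 85 vCPU; any packing needs at least ⌈85/16⌉ = 6 hosts.
An optimal packing achieves that bound: [15,1] [14,2] [13,2] [12] [11] [8,7] → 6 hosts.
Excess: 7 − 6 = 1.

1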